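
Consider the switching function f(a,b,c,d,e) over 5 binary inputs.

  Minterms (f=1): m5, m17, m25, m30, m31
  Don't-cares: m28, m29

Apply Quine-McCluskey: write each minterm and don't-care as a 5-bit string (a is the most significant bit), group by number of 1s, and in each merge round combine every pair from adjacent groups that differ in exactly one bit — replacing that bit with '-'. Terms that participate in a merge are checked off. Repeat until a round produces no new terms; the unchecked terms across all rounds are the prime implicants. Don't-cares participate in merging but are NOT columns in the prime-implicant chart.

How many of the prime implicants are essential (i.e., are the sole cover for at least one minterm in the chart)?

Round 0: 00101 10001✓ 11001✓ 11100✓ 11101✓ 11110✓ 11111✓
Round 1: 1-001 11-01 111-0✓ 111-1✓ 1110-✓ 1111-✓
Round 2: 111--
PIs = {00101, 1-001, 11-01, 111--}
Coverage chart:
  m5: 00101 ←essential
  m17: 1-001 ←essential
  m25: 1-001,11-01
  m30: 111-- ←essential
  m31: 111-- ←essential
Essential: 00101, 1-001, 111--

3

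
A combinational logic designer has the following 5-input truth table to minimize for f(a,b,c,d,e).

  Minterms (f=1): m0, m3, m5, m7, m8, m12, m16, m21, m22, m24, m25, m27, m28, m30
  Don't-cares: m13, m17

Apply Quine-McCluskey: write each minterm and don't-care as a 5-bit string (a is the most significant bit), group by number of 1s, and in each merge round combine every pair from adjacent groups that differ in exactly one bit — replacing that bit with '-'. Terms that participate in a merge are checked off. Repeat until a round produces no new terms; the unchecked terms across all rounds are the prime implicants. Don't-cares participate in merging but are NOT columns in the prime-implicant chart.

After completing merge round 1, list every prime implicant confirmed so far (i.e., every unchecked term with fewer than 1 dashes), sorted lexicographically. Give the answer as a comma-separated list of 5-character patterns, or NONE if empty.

size-2^0 implicants → 00000(✓)  00011(✓)  00101(✓)  00111(✓)  01000(✓)  01100(✓)  01101(✓)  10000(✓)  10001(✓)  10101(✓)  10110(✓)  11000(✓)  11001(✓)  11011(✓)  11100(✓)  11110(✓)
size-2^1 implicants → -0000(✓)  -0101  -1000(✓)  -1100(✓)  0-000(✓)  0-101  00-11  001-1  01-00(✓)  0110-  1-000(✓)  1-001(✓)  1-110  10-01  1000-(✓)  11-00(✓)  110-1  1100-(✓)  111-0
size-2^2 implicants → --000  -1-00  1-00-
Unchecked terms (primes): --000, -0101, -1-00, 0-101, 00-11, 001-1, 0110-, 1-00-, 1-110, 10-01, 110-1, 111-0

NONE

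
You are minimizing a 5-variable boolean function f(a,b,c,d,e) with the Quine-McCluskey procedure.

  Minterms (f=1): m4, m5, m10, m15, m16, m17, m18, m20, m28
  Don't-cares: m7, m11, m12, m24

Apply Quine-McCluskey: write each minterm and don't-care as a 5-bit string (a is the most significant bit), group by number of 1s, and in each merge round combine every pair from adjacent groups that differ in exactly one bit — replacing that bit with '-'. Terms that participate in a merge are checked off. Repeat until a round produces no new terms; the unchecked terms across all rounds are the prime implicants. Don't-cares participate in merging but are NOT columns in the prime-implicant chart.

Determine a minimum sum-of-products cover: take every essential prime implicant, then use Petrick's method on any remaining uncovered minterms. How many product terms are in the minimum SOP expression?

Round 0: 00100✓ 00101✓ 00111✓ 01010✓ 01011✓ 01100✓ 01111✓ 10000✓ 10001✓ 10010✓ 10100✓ 11000✓ 11100✓
Round 1: -0100✓ -1100✓ 0-100✓ 0-111 001-1 0010- 01-11 0101- 1-000✓ 1-100✓ 10-00✓ 100-0 1000- 11-00✓
Round 2: --100 1--00
PIs = {--100, 0-111, 001-1, 0010-, 01-11, 0101-, 1--00, 100-0, 1000-}
Coverage chart:
  m4: --100,0010-
  m5: 001-1,0010-
  m10: 0101- ←essential
  m15: 0-111,01-11
  m16: 1--00,100-0,1000-
  m17: 1000- ←essential
  m18: 100-0 ←essential
  m20: --100,1--00
  m28: --100,1--00
Essential: 0101-, 100-0, 1000-
Petrick residual → --100, 0-111, 001-1
Min cover (6 terms): cd'e' + a'cde + a'b'ce + a'bc'd + ab'c'e' + ab'c'd'

6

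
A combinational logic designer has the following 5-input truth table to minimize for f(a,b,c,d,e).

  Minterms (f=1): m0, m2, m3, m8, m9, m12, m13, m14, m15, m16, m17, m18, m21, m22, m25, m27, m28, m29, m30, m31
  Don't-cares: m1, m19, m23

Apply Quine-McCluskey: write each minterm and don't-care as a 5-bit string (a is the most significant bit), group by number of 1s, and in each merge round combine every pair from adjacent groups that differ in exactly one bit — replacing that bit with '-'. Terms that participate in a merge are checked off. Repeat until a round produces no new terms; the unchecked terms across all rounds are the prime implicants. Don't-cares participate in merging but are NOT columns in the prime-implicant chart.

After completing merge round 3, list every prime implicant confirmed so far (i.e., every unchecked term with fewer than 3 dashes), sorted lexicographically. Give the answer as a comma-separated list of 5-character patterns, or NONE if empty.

--001, -1-01, 0-00-, 01-0-, 1-11-, 10-1-

Round 0: 00000✓ 00001✓ 00010✓ 00011✓ 01000✓ 01001✓ 01100✓ 01101✓ 01110✓ 01111✓ 10000✓ 10001✓ 10010✓ 10011✓ 10101✓ 10110✓ 10111✓ 11001✓ 11011✓ 11100✓ 11101✓ 11110✓ 11111✓
Round 1: -0000✓ -0001✓ -0010✓ -0011✓ -1001✓ -1100✓ -1101✓ -1110✓ -1111✓ 0-000✓ 0-001✓ 000-0✓ 000-1✓ 0000-✓ 0001-✓ 01-00✓ 01-01✓ 0100-✓ 011-0✓ 011-1✓ 0110-✓ 0111-✓ 1-001✓ 1-011✓ 1-101✓ 1-110✓ 1-111✓ 10-01✓ 10-10✓ 10-11✓ 100-0✓ 100-1✓ 1000-✓ 1001-✓ 101-1✓ 1011-✓ 11-01✓ 11-11✓ 110-1✓ 111-0✓ 111-1✓ 1110-✓ 1111-✓
Round 2: --001 -00-0✓ -00-1✓ -000-✓ -001-✓ -1-01 -11-0✓ -11-1✓ -110-✓ -111-✓ 0-00- 000--✓ 01-0- 011--✓ 1--01✓ 1--11✓ 1-0-1✓ 1-1-1✓ 1-11- 10--1✓ 10-1- 100--✓ 11--1✓ 111--✓
Round 3: -00-- -11-- 1---1
PIs = {--001, -00--, -1-01, -11--, 0-00-, 01-0-, 1---1, 1-11-, 10-1-}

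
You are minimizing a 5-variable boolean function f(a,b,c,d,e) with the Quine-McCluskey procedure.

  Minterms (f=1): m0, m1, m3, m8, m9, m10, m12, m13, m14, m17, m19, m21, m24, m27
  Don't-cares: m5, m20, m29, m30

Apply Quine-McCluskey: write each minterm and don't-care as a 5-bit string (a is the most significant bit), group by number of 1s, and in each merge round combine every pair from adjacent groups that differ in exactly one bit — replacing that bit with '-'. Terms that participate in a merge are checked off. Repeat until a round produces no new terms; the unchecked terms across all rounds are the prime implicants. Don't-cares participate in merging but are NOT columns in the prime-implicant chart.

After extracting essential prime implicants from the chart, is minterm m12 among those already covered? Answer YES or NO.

[col 0] 00000*, 00001*, 00011*, 00101*, 01000*, 01001*, 01010*, 01100*, 01101*, 01110*, 10001*, 10011*, 10100*, 10101*, 11000*, 11011*, 11101*, 11110*
[col 1] -0001*, -0011*, -0101*, -1000, -1101*, -1110, 0-000*, 0-001*, 0-101*, 00-01*, 000-1*, 0000-*, 01-00*, 01-01*, 01-10*, 010-0*, 0100-*, 011-0*, 0110-*, 1-011, 1-101*, 10-01*, 100-1*, 1010-
[col 2] --101, -0-01, -00-1, 0--01, 0-00-, 01--0, 01-0-
Prime implicants: --101, -0-01, -00-1, -1000, -1110, 0--01, 0-00-, 01--0, 01-0-, 1-011, 1010-
PI chart (minterm → PIs covering it):
  0 | 0-00-  (sole → essential)
  1 | -0-01,-00-1,0--01,0-00-
  3 | -00-1  (sole → essential)
  8 | -1000,0-00-,01--0,01-0-
  9 | 0--01,0-00-,01-0-
  10 | 01--0  (sole → essential)
  12 | 01--0,01-0-
  13 | --101,0--01,01-0-
  14 | -1110,01--0
  17 | -0-01,-00-1
  19 | -00-1,1-011
  21 | --101,-0-01,1010-
  24 | -1000  (sole → essential)
  27 | 1-011  (sole → essential)
Essential prime implicants: -00-1, -1000, 0-00-, 01--0, 1-011

YES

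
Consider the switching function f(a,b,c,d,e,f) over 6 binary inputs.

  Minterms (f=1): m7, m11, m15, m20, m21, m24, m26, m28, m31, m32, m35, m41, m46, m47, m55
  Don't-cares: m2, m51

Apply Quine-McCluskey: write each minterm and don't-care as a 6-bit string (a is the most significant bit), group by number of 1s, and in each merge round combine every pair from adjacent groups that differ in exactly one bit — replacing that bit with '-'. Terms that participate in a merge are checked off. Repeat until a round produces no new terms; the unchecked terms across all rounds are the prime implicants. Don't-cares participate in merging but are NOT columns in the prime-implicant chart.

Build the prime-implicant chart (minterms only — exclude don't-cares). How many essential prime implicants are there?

10

[col 0] 000010, 000111*, 001011*, 001111*, 010100*, 010101*, 011000*, 011010*, 011100*, 011111*, 100000, 100011*, 101001, 101110*, 101111*, 110011*, 110111*
[col 1] -01111, 0-1111, 00-111, 001-11, 01-100, 01010-, 011-00, 0110-0, 1-0011, 10111-, 110-11
Prime implicants: -01111, 0-1111, 00-111, 000010, 001-11, 01-100, 01010-, 011-00, 0110-0, 1-0011, 100000, 101001, 10111-, 110-11
PI chart (minterm → PIs covering it):
  7 | 00-111  (sole → essential)
  11 | 001-11  (sole → essential)
  15 | -01111,0-1111,00-111,001-11
  20 | 01-100,01010-
  21 | 01010-  (sole → essential)
  24 | 011-00,0110-0
  26 | 0110-0  (sole → essential)
  28 | 01-100,011-00
  31 | 0-1111  (sole → essential)
  32 | 100000  (sole → essential)
  35 | 1-0011  (sole → essential)
  41 | 101001  (sole → essential)
  46 | 10111-  (sole → essential)
  47 | -01111,10111-
  55 | 110-11  (sole → essential)
Essential prime implicants: 0-1111, 00-111, 001-11, 01010-, 0110-0, 1-0011, 100000, 101001, 10111-, 110-11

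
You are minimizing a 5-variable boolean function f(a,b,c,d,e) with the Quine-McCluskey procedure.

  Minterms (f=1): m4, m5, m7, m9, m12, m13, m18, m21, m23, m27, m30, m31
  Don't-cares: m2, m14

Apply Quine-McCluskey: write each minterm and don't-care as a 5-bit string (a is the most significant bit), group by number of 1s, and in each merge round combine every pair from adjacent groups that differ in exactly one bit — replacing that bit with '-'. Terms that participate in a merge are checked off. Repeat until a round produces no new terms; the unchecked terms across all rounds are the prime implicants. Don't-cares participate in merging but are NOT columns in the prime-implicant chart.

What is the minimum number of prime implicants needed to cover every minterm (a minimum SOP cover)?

Round 0: 00010✓ 00100✓ 00101✓ 00111✓ 01001✓ 01100✓ 01101✓ 01110✓ 10010✓ 10101✓ 10111✓ 11011✓ 11110✓ 11111✓
Round 1: -0010 -0101✓ -0111✓ -1110 0-100✓ 0-101✓ 001-1✓ 0010-✓ 01-01 011-0 0110-✓ 1-111 101-1✓ 11-11 1111-
Round 2: -01-1 0-10-
PIs = {-0010, -01-1, -1110, 0-10-, 01-01, 011-0, 1-111, 11-11, 1111-}
Coverage chart:
  m4: 0-10- ←essential
  m5: -01-1,0-10-
  m7: -01-1 ←essential
  m9: 01-01 ←essential
  m12: 0-10-,011-0
  m13: 0-10-,01-01
  m18: -0010 ←essential
  m21: -01-1 ←essential
  m23: -01-1,1-111
  m27: 11-11 ←essential
  m30: -1110,1111-
  m31: 1-111,11-11,1111-
Essential: -0010, -01-1, 0-10-, 01-01, 11-11
Petrick residual → -1110
Min cover (6 terms): b'c'de' + b'ce + bcde' + a'cd' + a'bd'e + abde

6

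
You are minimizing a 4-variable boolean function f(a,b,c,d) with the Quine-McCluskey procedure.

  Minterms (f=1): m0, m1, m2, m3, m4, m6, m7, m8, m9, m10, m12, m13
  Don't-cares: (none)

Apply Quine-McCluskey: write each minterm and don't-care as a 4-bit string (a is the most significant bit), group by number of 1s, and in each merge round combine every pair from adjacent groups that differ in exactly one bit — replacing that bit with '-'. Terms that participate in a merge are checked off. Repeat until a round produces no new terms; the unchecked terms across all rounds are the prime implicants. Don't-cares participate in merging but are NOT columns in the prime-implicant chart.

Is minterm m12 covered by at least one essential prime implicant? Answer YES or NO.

Round 0: 0000✓ 0001✓ 0010✓ 0011✓ 0100✓ 0110✓ 0111✓ 1000✓ 1001✓ 1010✓ 1100✓ 1101✓
Round 1: -000✓ -001✓ -010✓ -100✓ 0-00✓ 0-10✓ 0-11✓ 00-0✓ 00-1✓ 000-✓ 001-✓ 01-0✓ 011-✓ 1-00✓ 1-01✓ 10-0✓ 100-✓ 110-✓
Round 2: --00 -0-0 -00- 0--0 0-1- 00-- 1-0-
PIs = {--00, -0-0, -00-, 0--0, 0-1-, 00--, 1-0-}
Coverage chart:
  m0: --00,-0-0,-00-,0--0,00--
  m1: -00-,00--
  m2: -0-0,0--0,0-1-,00--
  m3: 0-1-,00--
  m4: --00,0--0
  m6: 0--0,0-1-
  m7: 0-1- ←essential
  m8: --00,-0-0,-00-,1-0-
  m9: -00-,1-0-
  m10: -0-0 ←essential
  m12: --00,1-0-
  m13: 1-0- ←essential
Essential: -0-0, 0-1-, 1-0-

YES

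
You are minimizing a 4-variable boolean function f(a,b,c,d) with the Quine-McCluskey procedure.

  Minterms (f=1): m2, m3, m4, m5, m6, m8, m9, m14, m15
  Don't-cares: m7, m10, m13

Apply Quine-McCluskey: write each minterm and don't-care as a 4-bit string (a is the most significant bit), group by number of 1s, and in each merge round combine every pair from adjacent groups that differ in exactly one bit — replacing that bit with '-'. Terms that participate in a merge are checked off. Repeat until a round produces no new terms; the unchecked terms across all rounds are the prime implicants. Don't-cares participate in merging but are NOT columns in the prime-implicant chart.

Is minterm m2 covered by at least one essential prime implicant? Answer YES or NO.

[col 0] 0010*, 0011*, 0100*, 0101*, 0110*, 0111*, 1000*, 1001*, 1010*, 1101*, 1110*, 1111*
[col 1] -010*, -101*, -110*, -111*, 0-10*, 0-11*, 001-*, 01-0*, 01-1*, 010-*, 011-*, 1-01, 1-10*, 10-0, 100-, 11-1*, 111-*
[col 2] --10, -1-1, -11-, 0-1-, 01--
Prime implicants: --10, -1-1, -11-, 0-1-, 01--, 1-01, 10-0, 100-
PI chart (minterm → PIs covering it):
  2 | --10,0-1-
  3 | 0-1-  (sole → essential)
  4 | 01--  (sole → essential)
  5 | -1-1,01--
  6 | --10,-11-,0-1-,01--
  8 | 10-0,100-
  9 | 1-01,100-
  14 | --10,-11-
  15 | -1-1,-11-
Essential prime implicants: 0-1-, 01--

YES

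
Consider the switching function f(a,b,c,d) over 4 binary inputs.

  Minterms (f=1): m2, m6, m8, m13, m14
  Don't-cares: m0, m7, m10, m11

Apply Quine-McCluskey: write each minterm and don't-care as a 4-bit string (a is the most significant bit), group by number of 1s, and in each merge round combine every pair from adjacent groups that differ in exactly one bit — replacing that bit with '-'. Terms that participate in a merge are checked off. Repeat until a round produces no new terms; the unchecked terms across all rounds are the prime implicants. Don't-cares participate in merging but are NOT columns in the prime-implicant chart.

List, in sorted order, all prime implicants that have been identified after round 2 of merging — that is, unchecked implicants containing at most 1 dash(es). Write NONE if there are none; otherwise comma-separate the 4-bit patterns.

011-, 101-, 1101

Round 0: 0000✓ 0010✓ 0110✓ 0111✓ 1000✓ 1010✓ 1011✓ 1101 1110✓
Round 1: -000✓ -010✓ -110✓ 0-10✓ 00-0✓ 011- 1-10✓ 10-0✓ 101-
Round 2: --10 -0-0
PIs = {--10, -0-0, 011-, 101-, 1101}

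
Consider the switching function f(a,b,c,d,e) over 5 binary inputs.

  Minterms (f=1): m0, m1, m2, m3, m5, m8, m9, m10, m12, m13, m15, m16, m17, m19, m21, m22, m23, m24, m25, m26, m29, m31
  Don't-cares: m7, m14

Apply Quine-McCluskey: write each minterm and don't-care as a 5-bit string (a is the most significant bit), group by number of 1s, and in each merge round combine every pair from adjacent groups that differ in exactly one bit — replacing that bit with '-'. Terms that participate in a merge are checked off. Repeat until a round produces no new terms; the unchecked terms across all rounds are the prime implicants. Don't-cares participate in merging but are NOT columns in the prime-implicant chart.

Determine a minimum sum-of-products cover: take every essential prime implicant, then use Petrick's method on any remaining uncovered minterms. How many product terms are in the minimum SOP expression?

7

[col 0] 00000*, 00001*, 00010*, 00011*, 00101*, 00111*, 01000*, 01001*, 01010*, 01100*, 01101*, 01110*, 01111*, 10000*, 10001*, 10011*, 10101*, 10110*, 10111*, 11000*, 11001*, 11010*, 11101*, 11111*
[col 1] -0000*, -0001*, -0011*, -0101*, -0111*, -1000*, -1001*, -1010*, -1101*, -1111*, 0-000*, 0-001*, 0-010*, 0-101*, 0-111*, 00-01*, 00-11*, 000-0*, 000-1*, 0000-*, 0001-*, 001-1*, 01-00*, 01-01*, 01-10*, 010-0*, 0100-*, 011-0*, 011-1*, 0110-*, 0111-*, 1-000*, 1-001*, 1-101*, 1-111*, 10-01*, 10-11*, 100-1*, 1000-*, 101-1*, 1011-, 11-01*, 110-0*, 1100-*, 111-1*
[col 2] --000*, --001*, --101*, --111*, -0-01*, -0-11*, -00-1*, -000-*, -01-1*, -1-01*, -10-0, -100-*, -11-1*, 0--01*, 0-0-0, 0-00-*, 0-1-1*, 00--1*, 000--, 01--0, 01-0-, 011--, 1--01*, 1-00-*, 1-1-1*, 10--1*
[col 3] ---01, --00-, --1-1, -0--1
Prime implicants: ---01, --00-, --1-1, -0--1, -10-0, 0-0-0, 000--, 01--0, 01-0-, 011--, 1011-
PI chart (minterm → PIs covering it):
  0 | --00-,0-0-0,000--
  1 | ---01,--00-,-0--1,000--
  2 | 0-0-0,000--
  3 | -0--1,000--
  5 | ---01,--1-1,-0--1
  8 | --00-,-10-0,0-0-0,01--0,01-0-
  9 | ---01,--00-,01-0-
  10 | -10-0,0-0-0,01--0
  12 | 01--0,01-0-,011--
  13 | ---01,--1-1,01-0-,011--
  15 | --1-1,011--
  16 | --00-  (sole → essential)
  17 | ---01,--00-,-0--1
  19 | -0--1  (sole → essential)
  21 | ---01,--1-1,-0--1
  22 | 1011-  (sole → essential)
  23 | --1-1,-0--1,1011-
  24 | --00-,-10-0
  25 | ---01,--00-
  26 | -10-0  (sole → essential)
  29 | ---01,--1-1
  31 | --1-1  (sole → essential)
Essential prime implicants: --00-, --1-1, -0--1, -10-0, 1011-
Petrick residual → 0-0-0, 01--0
Minimum SOP uses 7 PIs: c'd' + ce + b'e + bc'e' + a'c'e' + a'be' + ab'cd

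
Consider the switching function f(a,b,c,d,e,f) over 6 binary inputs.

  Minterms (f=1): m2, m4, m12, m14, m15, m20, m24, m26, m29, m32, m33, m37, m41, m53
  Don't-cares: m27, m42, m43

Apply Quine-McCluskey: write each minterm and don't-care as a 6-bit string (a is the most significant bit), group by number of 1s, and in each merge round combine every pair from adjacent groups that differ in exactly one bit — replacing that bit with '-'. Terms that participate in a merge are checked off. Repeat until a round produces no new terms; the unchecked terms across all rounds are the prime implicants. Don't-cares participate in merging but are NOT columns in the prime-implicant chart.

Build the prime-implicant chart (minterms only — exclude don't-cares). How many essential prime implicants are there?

Round 0: 000010 000100✓ 001100✓ 001110✓ 001111✓ 010100✓ 011000✓ 011010✓ 011011✓ 011101 100000✓ 100001✓ 100101✓ 101001✓ 101010✓ 101011✓ 110101✓
Round 1: 0-0100 00-100 0011-0 00111- 0110-0 01101- 1-0101 10-001 100-01 10000- 1010-1 10101-
PIs = {0-0100, 00-100, 000010, 0011-0, 00111-, 0110-0, 01101-, 011101, 1-0101, 10-001, 100-01, 10000-, 1010-1, 10101-}
Coverage chart:
  m2: 000010 ←essential
  m4: 0-0100,00-100
  m12: 00-100,0011-0
  m14: 0011-0,00111-
  m15: 00111- ←essential
  m20: 0-0100 ←essential
  m24: 0110-0 ←essential
  m26: 0110-0,01101-
  m29: 011101 ←essential
  m32: 10000- ←essential
  m33: 10-001,100-01,10000-
  m37: 1-0101,100-01
  m41: 10-001,1010-1
  m53: 1-0101 ←essential
Essential: 0-0100, 000010, 00111-, 0110-0, 011101, 1-0101, 10000-

7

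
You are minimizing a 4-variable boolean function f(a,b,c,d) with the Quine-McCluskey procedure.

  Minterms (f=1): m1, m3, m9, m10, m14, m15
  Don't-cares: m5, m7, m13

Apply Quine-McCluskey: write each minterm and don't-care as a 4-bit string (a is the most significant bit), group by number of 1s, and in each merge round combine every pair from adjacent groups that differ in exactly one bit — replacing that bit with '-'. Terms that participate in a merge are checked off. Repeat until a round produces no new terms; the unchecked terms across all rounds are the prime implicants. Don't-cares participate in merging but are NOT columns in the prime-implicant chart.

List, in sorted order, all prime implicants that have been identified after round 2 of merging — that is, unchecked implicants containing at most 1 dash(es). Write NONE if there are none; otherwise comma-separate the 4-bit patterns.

1-10, 111-

Round 0: 0001✓ 0011✓ 0101✓ 0111✓ 1001✓ 1010✓ 1101✓ 1110✓ 1111✓
Round 1: -001✓ -101✓ -111✓ 0-01✓ 0-11✓ 00-1✓ 01-1✓ 1-01✓ 1-10 11-1✓ 111-
Round 2: --01 -1-1 0--1
PIs = {--01, -1-1, 0--1, 1-10, 111-}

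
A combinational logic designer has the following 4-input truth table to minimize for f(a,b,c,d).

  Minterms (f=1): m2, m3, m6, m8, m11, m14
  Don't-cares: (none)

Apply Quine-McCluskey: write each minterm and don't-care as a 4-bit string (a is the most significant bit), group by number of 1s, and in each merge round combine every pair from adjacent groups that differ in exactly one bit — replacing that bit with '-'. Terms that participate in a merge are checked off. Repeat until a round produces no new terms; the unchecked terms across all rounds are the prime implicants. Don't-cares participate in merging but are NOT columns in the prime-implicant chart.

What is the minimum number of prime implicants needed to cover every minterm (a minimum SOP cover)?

4

Round 0: 0010✓ 0011✓ 0110✓ 1000 1011✓ 1110✓
Round 1: -011 -110 0-10 001-
PIs = {-011, -110, 0-10, 001-, 1000}
Coverage chart:
  m2: 0-10,001-
  m3: -011,001-
  m6: -110,0-10
  m8: 1000 ←essential
  m11: -011 ←essential
  m14: -110 ←essential
Essential: -011, -110, 1000
Petrick residual → 0-10
Min cover (4 terms): b'cd + bcd' + a'cd' + ab'c'd'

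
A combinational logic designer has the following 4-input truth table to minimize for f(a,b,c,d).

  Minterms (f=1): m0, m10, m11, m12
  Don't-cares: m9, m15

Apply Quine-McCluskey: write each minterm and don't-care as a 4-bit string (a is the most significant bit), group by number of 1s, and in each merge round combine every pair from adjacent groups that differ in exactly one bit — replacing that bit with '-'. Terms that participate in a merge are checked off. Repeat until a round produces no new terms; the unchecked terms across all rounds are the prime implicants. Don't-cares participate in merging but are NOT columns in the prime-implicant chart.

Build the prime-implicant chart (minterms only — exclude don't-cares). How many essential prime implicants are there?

Round 0: 0000 1001✓ 1010✓ 1011✓ 1100 1111✓
Round 1: 1-11 10-1 101-
PIs = {0000, 1-11, 10-1, 101-, 1100}
Coverage chart:
  m0: 0000 ←essential
  m10: 101- ←essential
  m11: 1-11,10-1,101-
  m12: 1100 ←essential
Essential: 0000, 101-, 1100

3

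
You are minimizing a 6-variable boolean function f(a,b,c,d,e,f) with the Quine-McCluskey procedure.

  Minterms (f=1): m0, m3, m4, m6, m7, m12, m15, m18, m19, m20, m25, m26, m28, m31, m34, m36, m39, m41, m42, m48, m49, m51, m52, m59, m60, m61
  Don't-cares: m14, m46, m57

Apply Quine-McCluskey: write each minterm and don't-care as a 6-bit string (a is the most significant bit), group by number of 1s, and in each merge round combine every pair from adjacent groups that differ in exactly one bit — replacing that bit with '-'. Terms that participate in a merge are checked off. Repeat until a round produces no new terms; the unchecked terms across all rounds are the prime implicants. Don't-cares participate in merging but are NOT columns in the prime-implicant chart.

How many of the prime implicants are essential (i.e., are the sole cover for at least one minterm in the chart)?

Round 0: 000000✓ 000011✓ 000100✓ 000110✓ 000111✓ 001100✓ 001110✓ 001111✓ 010010✓ 010011✓ 010100✓ 011001✓ 011010✓ 011100✓ 011111✓ 100010✓ 100100✓ 100111✓ 101001✓ 101010✓ 101110✓ 110000✓ 110001✓ 110011✓ 110100✓ 111001✓ 111011✓ 111100✓ 111101✓
Round 1: -00100✓ -00111 -01110 -10011 -10100✓ -11001 -11100✓ 0-0011 0-0100✓ 0-1100✓ 0-1111 00-100✓ 00-110✓ 00-111✓ 000-00 000-11 0001-0✓ 00011-✓ 0011-0✓ 00111-✓ 01-010 01-100✓ 01001- 1-0100✓ 1-1001 10-010 101-10 11-001✓ 11-011✓ 11-100✓ 110-00 1100-1✓ 11000- 111-01 1110-1✓ 11110-
Round 2: --0100 -1-100 0--100 00-1-0 00-11- 11-0-1
PIs = {--0100, -00111, -01110, -1-100, -10011, -11001, 0--100, 0-0011, 0-1111, 00-1-0, 00-11-, 000-00, 000-11, 01-010, 01001-, 1-1001, 10-010, 101-10, 11-0-1, 110-00, 11000-, 111-01, 11110-}
Coverage chart:
  m0: 000-00 ←essential
  m3: 0-0011,000-11
  m4: --0100,0--100,00-1-0,000-00
  m6: 00-1-0,00-11-
  m7: -00111,00-11-,000-11
  m12: 0--100,00-1-0
  m15: 0-1111,00-11-
  m18: 01-010,01001-
  m19: -10011,0-0011,01001-
  m20: --0100,-1-100,0--100
  m25: -11001 ←essential
  m26: 01-010 ←essential
  m28: -1-100,0--100
  m31: 0-1111 ←essential
  m34: 10-010 ←essential
  m36: --0100 ←essential
  m39: -00111 ←essential
  m41: 1-1001 ←essential
  m42: 10-010,101-10
  m48: 110-00,11000-
  m49: 11-0-1,11000-
  m51: -10011,11-0-1
  m52: --0100,-1-100,110-00
  m59: 11-0-1 ←essential
  m60: -1-100,11110-
  m61: 111-01,11110-
Essential: --0100, -00111, -11001, 0-1111, 000-00, 01-010, 1-1001, 10-010, 11-0-1

9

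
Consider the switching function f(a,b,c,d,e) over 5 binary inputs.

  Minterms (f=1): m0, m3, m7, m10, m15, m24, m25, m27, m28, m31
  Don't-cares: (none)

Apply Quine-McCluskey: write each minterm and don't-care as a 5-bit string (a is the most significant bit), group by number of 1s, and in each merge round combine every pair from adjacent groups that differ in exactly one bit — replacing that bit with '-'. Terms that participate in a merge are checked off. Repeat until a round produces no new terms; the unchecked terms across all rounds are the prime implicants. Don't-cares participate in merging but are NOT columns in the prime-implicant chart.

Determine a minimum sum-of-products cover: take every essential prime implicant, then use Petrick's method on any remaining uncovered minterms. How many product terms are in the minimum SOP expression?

6

[col 0] 00000, 00011*, 00111*, 01010, 01111*, 11000*, 11001*, 11011*, 11100*, 11111*
[col 1] -1111, 0-111, 00-11, 11-00, 11-11, 110-1, 1100-
Prime implicants: -1111, 0-111, 00-11, 00000, 01010, 11-00, 11-11, 110-1, 1100-
PI chart (minterm → PIs covering it):
  0 | 00000  (sole → essential)
  3 | 00-11  (sole → essential)
  7 | 0-111,00-11
  10 | 01010  (sole → essential)
  15 | -1111,0-111
  24 | 11-00,1100-
  25 | 110-1,1100-
  27 | 11-11,110-1
  28 | 11-00  (sole → essential)
  31 | -1111,11-11
Essential prime implicants: 00-11, 00000, 01010, 11-00
Petrick residual → -1111, 110-1
Minimum SOP uses 6 PIs: bcde + a'b'de + a'b'c'd'e' + a'bc'de' + abd'e' + abc'e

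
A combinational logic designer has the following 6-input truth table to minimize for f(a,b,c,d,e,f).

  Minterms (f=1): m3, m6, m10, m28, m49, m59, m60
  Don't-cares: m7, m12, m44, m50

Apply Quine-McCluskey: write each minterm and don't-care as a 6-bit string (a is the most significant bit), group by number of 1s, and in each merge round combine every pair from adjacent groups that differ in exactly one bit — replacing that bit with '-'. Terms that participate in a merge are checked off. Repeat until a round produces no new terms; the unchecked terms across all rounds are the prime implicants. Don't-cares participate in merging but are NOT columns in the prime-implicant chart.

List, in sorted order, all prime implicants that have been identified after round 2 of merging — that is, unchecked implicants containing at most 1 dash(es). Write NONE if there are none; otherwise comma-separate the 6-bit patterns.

000-11, 00011-, 001010, 110001, 110010, 111011

[col 0] 000011*, 000110*, 000111*, 001010, 001100*, 011100*, 101100*, 110001, 110010, 111011, 111100*
[col 1] -01100*, -11100*, 0-1100*, 000-11, 00011-, 1-1100*
[col 2] --1100
Prime implicants: --1100, 000-11, 00011-, 001010, 110001, 110010, 111011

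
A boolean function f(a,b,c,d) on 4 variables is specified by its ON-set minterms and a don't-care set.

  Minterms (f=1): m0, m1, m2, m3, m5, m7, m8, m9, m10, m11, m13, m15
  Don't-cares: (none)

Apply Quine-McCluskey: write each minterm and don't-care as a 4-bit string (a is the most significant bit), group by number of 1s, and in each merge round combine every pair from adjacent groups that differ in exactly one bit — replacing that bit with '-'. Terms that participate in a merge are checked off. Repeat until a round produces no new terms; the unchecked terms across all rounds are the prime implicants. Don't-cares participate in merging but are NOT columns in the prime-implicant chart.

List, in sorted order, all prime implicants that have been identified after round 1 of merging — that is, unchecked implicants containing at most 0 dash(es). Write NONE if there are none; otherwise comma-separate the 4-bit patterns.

Round 0: 0000✓ 0001✓ 0010✓ 0011✓ 0101✓ 0111✓ 1000✓ 1001✓ 1010✓ 1011✓ 1101✓ 1111✓
Round 1: -000✓ -001✓ -010✓ -011✓ -101✓ -111✓ 0-01✓ 0-11✓ 00-0✓ 00-1✓ 000-✓ 001-✓ 01-1✓ 1-01✓ 1-11✓ 10-0✓ 10-1✓ 100-✓ 101-✓ 11-1✓
Round 2: --01✓ --11✓ -0-0✓ -0-1✓ -00-✓ -01-✓ -1-1✓ 0--1✓ 00--✓ 1--1✓ 10--✓
Round 3: ---1 -0--
PIs = {---1, -0--}

NONE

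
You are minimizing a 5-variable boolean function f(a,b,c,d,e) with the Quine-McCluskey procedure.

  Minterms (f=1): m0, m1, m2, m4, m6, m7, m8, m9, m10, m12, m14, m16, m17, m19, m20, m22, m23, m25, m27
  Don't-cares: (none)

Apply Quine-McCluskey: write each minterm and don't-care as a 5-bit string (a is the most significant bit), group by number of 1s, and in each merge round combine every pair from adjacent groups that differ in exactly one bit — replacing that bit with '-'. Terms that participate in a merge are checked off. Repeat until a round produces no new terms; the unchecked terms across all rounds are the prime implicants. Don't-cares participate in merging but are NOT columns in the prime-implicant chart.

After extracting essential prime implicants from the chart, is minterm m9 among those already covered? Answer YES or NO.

NO

[col 0] 00000*, 00001*, 00010*, 00100*, 00110*, 00111*, 01000*, 01001*, 01010*, 01100*, 01110*, 10000*, 10001*, 10011*, 10100*, 10110*, 10111*, 11001*, 11011*
[col 1] -0000*, -0001*, -0100*, -0110*, -0111*, -1001*, 0-000*, 0-001*, 0-010*, 0-100*, 0-110*, 00-00*, 00-10*, 000-0*, 0000-*, 001-0*, 0011-*, 01-00*, 01-10*, 010-0*, 0100-*, 011-0*, 1-001*, 1-011*, 10-00*, 10-11, 100-1*, 1000-*, 101-0*, 1011-*, 110-1*
[col 2] --001, -0-00, -000-, -01-0, -011-, 0--00*, 0--10*, 0-0-0*, 0-00-, 0-1-0*, 00--0*, 01--0*, 1-0-1
[col 3] 0---0
Prime implicants: --001, -0-00, -000-, -01-0, -011-, 0---0, 0-00-, 1-0-1, 10-11
PI chart (minterm → PIs covering it):
  0 | -0-00,-000-,0---0,0-00-
  1 | --001,-000-,0-00-
  2 | 0---0  (sole → essential)
  4 | -0-00,-01-0,0---0
  6 | -01-0,-011-,0---0
  7 | -011-  (sole → essential)
  8 | 0---0,0-00-
  9 | --001,0-00-
  10 | 0---0  (sole → essential)
  12 | 0---0  (sole → essential)
  14 | 0---0  (sole → essential)
  16 | -0-00,-000-
  17 | --001,-000-,1-0-1
  19 | 1-0-1,10-11
  20 | -0-00,-01-0
  22 | -01-0,-011-
  23 | -011-,10-11
  25 | --001,1-0-1
  27 | 1-0-1  (sole → essential)
Essential prime implicants: -011-, 0---0, 1-0-1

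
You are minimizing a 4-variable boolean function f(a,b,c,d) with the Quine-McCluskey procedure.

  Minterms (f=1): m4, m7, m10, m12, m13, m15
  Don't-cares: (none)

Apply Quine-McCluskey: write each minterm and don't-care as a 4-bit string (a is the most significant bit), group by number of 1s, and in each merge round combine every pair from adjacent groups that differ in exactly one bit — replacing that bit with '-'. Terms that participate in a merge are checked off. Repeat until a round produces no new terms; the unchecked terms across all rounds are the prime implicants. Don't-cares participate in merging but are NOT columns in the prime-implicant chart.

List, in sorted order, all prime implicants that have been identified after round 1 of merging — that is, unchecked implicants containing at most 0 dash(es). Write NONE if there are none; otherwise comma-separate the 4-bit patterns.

size-2^0 implicants → 0100(✓)  0111(✓)  1010  1100(✓)  1101(✓)  1111(✓)
size-2^1 implicants → -100  -111  11-1  110-
Unchecked terms (primes): -100, -111, 1010, 11-1, 110-

1010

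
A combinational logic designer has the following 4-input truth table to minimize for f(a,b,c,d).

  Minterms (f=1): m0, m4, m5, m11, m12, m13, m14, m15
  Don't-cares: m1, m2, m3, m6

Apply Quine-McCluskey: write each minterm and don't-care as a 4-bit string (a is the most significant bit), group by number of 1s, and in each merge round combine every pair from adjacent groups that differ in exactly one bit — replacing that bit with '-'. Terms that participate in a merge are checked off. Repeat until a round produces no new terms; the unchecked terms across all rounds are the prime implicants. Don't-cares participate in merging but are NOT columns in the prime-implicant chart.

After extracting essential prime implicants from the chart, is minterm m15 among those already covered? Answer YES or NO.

NO

size-2^0 implicants → 0000(✓)  0001(✓)  0010(✓)  0011(✓)  0100(✓)  0101(✓)  0110(✓)  1011(✓)  1100(✓)  1101(✓)  1110(✓)  1111(✓)
size-2^1 implicants → -011  -100(✓)  -101(✓)  -110(✓)  0-00(✓)  0-01(✓)  0-10(✓)  00-0(✓)  00-1(✓)  000-(✓)  001-(✓)  01-0(✓)  010-(✓)  1-11  11-0(✓)  11-1(✓)  110-(✓)  111-(✓)
size-2^2 implicants → -1-0  -10-  0--0  0-0-  00--  11--
Unchecked terms (primes): -011, -1-0, -10-, 0--0, 0-0-, 00--, 1-11, 11--
Minterm coverage:
  m0 ⊆ 0--0,0-0-,00--
  m4 ⊆ -1-0,-10-,0--0,0-0-
  m5 ⊆ -10-,0-0-
  m11 ⊆ -011,1-11
  m12 ⊆ -1-0,-10-,11--
  m13 ⊆ -10-,11--
  m14 ⊆ -1-0,11--
  m15 ⊆ 1-11,11--
(no essential prime implicants)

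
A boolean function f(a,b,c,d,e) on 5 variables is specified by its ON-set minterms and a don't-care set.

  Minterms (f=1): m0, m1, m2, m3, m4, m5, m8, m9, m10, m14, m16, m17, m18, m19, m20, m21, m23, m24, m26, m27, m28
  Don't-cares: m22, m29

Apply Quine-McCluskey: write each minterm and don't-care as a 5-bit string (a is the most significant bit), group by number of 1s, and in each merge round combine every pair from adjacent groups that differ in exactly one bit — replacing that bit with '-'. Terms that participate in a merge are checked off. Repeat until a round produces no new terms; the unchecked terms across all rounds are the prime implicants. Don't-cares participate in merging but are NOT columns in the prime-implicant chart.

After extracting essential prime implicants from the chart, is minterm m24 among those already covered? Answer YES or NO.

NO

size-2^0 implicants → 00000(✓)  00001(✓)  00010(✓)  00011(✓)  00100(✓)  00101(✓)  01000(✓)  01001(✓)  01010(✓)  01110(✓)  10000(✓)  10001(✓)  10010(✓)  10011(✓)  10100(✓)  10101(✓)  10110(✓)  10111(✓)  11000(✓)  11010(✓)  11011(✓)  11100(✓)  11101(✓)
size-2^1 implicants → -0000(✓)  -0001(✓)  -0010(✓)  -0011(✓)  -0100(✓)  -0101(✓)  -1000(✓)  -1010(✓)  0-000(✓)  0-001(✓)  0-010(✓)  00-00(✓)  00-01(✓)  000-0(✓)  000-1(✓)  0000-(✓)  0001-(✓)  0010-(✓)  01-10  010-0(✓)  0100-(✓)  1-000(✓)  1-010(✓)  1-011(✓)  1-100(✓)  1-101(✓)  10-00(✓)  10-01(✓)  10-10(✓)  10-11(✓)  100-0(✓)  100-1(✓)  1000-(✓)  1001-(✓)  101-0(✓)  101-1(✓)  1010-(✓)  1011-(✓)  11-00(✓)  110-0(✓)  1101-(✓)  1110-(✓)
size-2^2 implicants → --000(✓)  --010(✓)  -0-00(✓)  -0-01(✓)  -00-0(✓)  -00-1(✓)  -000-(✓)  -001-(✓)  -010-(✓)  -10-0(✓)  0-0-0(✓)  0-00-  00-0-(✓)  000--(✓)  1--00  1-0-0(✓)  1-01-  1-10-  10--0(✓)  10--1(✓)  10-0-(✓)  10-1-(✓)  100--(✓)  101--(✓)
size-2^3 implicants → --0-0  -0-0-  -00--  10---
Unchecked terms (primes): --0-0, -0-0-, -00--, 0-00-, 01-10, 1--00, 1-01-, 1-10-, 10---
Minterm coverage:
  m0 ⊆ --0-0,-0-0-,-00--,0-00-
  m1 ⊆ -0-0-,-00--,0-00-
  m2 ⊆ --0-0,-00--
  m3 ⊆ -00-- [E]
  m4 ⊆ -0-0- [E]
  m5 ⊆ -0-0- [E]
  m8 ⊆ --0-0,0-00-
  m9 ⊆ 0-00- [E]
  m10 ⊆ --0-0,01-10
  m14 ⊆ 01-10 [E]
  m16 ⊆ --0-0,-0-0-,-00--,1--00,10---
  m17 ⊆ -0-0-,-00--,10---
  m18 ⊆ --0-0,-00--,1-01-,10---
  m19 ⊆ -00--,1-01-,10---
  m20 ⊆ -0-0-,1--00,1-10-,10---
  m21 ⊆ -0-0-,1-10-,10---
  m23 ⊆ 10--- [E]
  m24 ⊆ --0-0,1--00
  m26 ⊆ --0-0,1-01-
  m27 ⊆ 1-01- [E]
  m28 ⊆ 1--00,1-10-
E = {-0-0-, -00--, 0-00-, 01-10, 1-01-, 10---}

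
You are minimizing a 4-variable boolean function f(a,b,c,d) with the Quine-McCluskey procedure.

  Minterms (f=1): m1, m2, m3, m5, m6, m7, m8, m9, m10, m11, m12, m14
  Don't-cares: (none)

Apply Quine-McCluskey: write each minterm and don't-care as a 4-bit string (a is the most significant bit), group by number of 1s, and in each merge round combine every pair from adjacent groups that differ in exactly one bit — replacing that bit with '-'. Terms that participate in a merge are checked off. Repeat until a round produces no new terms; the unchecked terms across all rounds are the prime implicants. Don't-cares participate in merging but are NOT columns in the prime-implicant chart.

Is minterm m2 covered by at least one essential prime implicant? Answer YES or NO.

size-2^0 implicants → 0001(✓)  0010(✓)  0011(✓)  0101(✓)  0110(✓)  0111(✓)  1000(✓)  1001(✓)  1010(✓)  1011(✓)  1100(✓)  1110(✓)
size-2^1 implicants → -001(✓)  -010(✓)  -011(✓)  -110(✓)  0-01(✓)  0-10(✓)  0-11(✓)  00-1(✓)  001-(✓)  01-1(✓)  011-(✓)  1-00(✓)  1-10(✓)  10-0(✓)  10-1(✓)  100-(✓)  101-(✓)  11-0(✓)
size-2^2 implicants → --10  -0-1  -01-  0--1  0-1-  1--0  10--
Unchecked terms (primes): --10, -0-1, -01-, 0--1, 0-1-, 1--0, 10--
Minterm coverage:
  m1 ⊆ -0-1,0--1
  m2 ⊆ --10,-01-,0-1-
  m3 ⊆ -0-1,-01-,0--1,0-1-
  m5 ⊆ 0--1 [E]
  m6 ⊆ --10,0-1-
  m7 ⊆ 0--1,0-1-
  m8 ⊆ 1--0,10--
  m9 ⊆ -0-1,10--
  m10 ⊆ --10,-01-,1--0,10--
  m11 ⊆ -0-1,-01-,10--
  m12 ⊆ 1--0 [E]
  m14 ⊆ --10,1--0
E = {0--1, 1--0}

NO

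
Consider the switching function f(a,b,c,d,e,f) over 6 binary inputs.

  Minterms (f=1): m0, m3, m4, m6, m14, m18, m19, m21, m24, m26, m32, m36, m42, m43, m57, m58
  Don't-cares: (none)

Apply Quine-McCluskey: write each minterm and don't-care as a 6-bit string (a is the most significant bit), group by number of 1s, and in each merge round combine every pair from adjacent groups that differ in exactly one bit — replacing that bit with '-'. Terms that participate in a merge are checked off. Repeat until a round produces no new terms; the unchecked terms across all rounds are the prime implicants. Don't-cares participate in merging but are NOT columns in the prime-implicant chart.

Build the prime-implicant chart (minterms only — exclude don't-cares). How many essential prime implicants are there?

Round 0: 000000✓ 000011✓ 000100✓ 000110✓ 001110✓ 010010✓ 010011✓ 010101 011000✓ 011010✓ 100000✓ 100100✓ 101010✓ 101011✓ 111001 111010✓
Round 1: -00000✓ -00100✓ -11010 0-0011 00-110 000-00✓ 0001-0 01-010 01001- 0110-0 1-1010 100-00✓ 10101-
Round 2: -00-00
PIs = {-00-00, -11010, 0-0011, 00-110, 0001-0, 01-010, 01001-, 010101, 0110-0, 1-1010, 10101-, 111001}
Coverage chart:
  m0: -00-00 ←essential
  m3: 0-0011 ←essential
  m4: -00-00,0001-0
  m6: 00-110,0001-0
  m14: 00-110 ←essential
  m18: 01-010,01001-
  m19: 0-0011,01001-
  m21: 010101 ←essential
  m24: 0110-0 ←essential
  m26: -11010,01-010,0110-0
  m32: -00-00 ←essential
  m36: -00-00 ←essential
  m42: 1-1010,10101-
  m43: 10101- ←essential
  m57: 111001 ←essential
  m58: -11010,1-1010
Essential: -00-00, 0-0011, 00-110, 010101, 0110-0, 10101-, 111001

7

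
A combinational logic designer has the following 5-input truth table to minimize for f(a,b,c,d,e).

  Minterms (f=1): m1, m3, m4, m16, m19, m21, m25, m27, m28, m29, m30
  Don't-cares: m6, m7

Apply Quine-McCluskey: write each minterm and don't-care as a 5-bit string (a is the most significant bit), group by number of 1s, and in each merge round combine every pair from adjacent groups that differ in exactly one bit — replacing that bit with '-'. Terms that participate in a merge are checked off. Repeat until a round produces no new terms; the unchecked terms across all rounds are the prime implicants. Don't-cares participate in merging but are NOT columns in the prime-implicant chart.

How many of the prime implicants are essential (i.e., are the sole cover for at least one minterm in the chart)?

Round 0: 00001✓ 00011✓ 00100✓ 00110✓ 00111✓ 10000 10011✓ 10101✓ 11001✓ 11011✓ 11100✓ 11101✓ 11110✓
Round 1: -0011 00-11 000-1 001-0 0011- 1-011 1-101 11-01 110-1 111-0 1110-
PIs = {-0011, 00-11, 000-1, 001-0, 0011-, 1-011, 1-101, 10000, 11-01, 110-1, 111-0, 1110-}
Coverage chart:
  m1: 000-1 ←essential
  m3: -0011,00-11,000-1
  m4: 001-0 ←essential
  m16: 10000 ←essential
  m19: -0011,1-011
  m21: 1-101 ←essential
  m25: 11-01,110-1
  m27: 1-011,110-1
  m28: 111-0,1110-
  m29: 1-101,11-01,1110-
  m30: 111-0 ←essential
Essential: 000-1, 001-0, 1-101, 10000, 111-0

5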